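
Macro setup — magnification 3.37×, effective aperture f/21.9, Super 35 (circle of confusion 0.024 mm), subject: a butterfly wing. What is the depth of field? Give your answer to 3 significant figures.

At magnification m, DoF ≈ 2·N_eff·c/m² = 2 × 21.9 × 0.024 / 3.37² = 1.051 / 11.36 ≈ 0.0926 mm.

0.0926 mm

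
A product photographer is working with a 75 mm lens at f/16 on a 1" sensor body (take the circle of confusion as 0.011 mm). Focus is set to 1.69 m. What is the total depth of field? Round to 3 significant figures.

171 mm

Hyperfocal distance H = f²/(N·c) + f = 75²/(16 × 0.011) + 75 = 5625/0.176 + 75 ≈ 32035.2 mm ≈ 32.04 m.
Near limit Dn = s·(H − f)/(H + s − 2f) = 1690 × (32035.2 − 75) / (32035.2 + 1690 − 2 × 75) = 1690 × 31960.2 / 33575.2 ≈ 1608.71 mm.
Far limit Df = s·(H − f)/(H − s) = 1690 × (32035.2 − 75) / (32035.2 − 1690) = 1690 × 31960.2 / 30345.2 ≈ 1779.94 mm.
Depth of field = Df − Dn = 1779.94 − 1608.71 ≈ 171.23 mm.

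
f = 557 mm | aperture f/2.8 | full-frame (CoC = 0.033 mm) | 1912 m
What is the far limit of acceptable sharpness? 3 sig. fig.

Hyperfocal distance H = f²/(N·c) + f = 557²/(2.8 × 0.033) + 557 = 310249/0.0924 + 557 ≈ 3358230.2 mm ≈ 3358 m.
Far limit Df = s·(H − f)/(H − s) = 1912000 × (3358230.2 − 557) / (3358230.2 − 1912000) = 1912000 × 3357673.2 / 1446230.2 ≈ 4439038 mm ≈ 4440 m.

4440 m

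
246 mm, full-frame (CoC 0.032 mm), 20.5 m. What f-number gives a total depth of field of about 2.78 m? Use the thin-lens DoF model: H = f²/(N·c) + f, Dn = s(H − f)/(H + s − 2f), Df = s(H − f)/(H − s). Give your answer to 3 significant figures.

Write h = H − f = f²/(N·c). The thin-lens limits are Dn = s·h/(h + (s−f)) and Df = s·h/(h − (s−f)), so DoF = Df − Dn = 2·s·(s−f)·h / (h² − (s−f)²).
That is a quadratic in h: DoF·h² − 2·s·(s−f)·h − DoF·(s−f)² = 0 ⇒ h = (s−f)·(s + √(s² + DoF²)) / DoF = 20254 × (20500 + √(20500² + 2780²)) / 2780 = 20254 × (20500 + 20687.6) / 2780 ≈ 300077 mm.
Then N = f²/(c·h) = 246² / (0.032 × 300077) = 60516 / 9602.5 ≈ 6.30.

f/6.30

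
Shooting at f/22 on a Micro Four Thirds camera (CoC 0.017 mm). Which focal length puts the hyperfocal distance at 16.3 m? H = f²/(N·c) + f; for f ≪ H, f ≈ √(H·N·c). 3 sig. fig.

77.9 mm

From H = f²/(N·c) + f, with f ≪ H: f ≈ √(H·N·c) = √(16300 × 22 × 0.017) = √6096.2 ≈ 78.08 mm.
Exact: f² + N·c·f − N·c·H = 0 ⇒ f = (−N·c + √((N·c)² + 4·N·c·H))/2 = (−0.374 + √24385)/2 ≈ 77.891 mm ≈ 77.9 mm.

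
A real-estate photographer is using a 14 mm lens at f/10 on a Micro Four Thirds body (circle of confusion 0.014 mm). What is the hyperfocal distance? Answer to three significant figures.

Hyperfocal distance H = f²/(N·c) + f = 14²/(10 × 0.014) + 14 = 196/0.14 + 14 ≈ 1414.0 mm ≈ 1.41 m.

1.41 m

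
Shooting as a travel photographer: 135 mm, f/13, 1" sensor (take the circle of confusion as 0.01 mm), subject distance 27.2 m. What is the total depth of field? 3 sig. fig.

Hyperfocal distance H = f²/(N·c) + f = 135²/(13 × 0.01) + 135 = 18225/0.13 + 135 ≈ 140327.3 mm ≈ 140.3 m.
Near limit Dn = s·(H − f)/(H + s − 2f) = 27200 × (140327.3 − 135) / (140327.3 + 27200 − 2 × 135) = 27200 × 140192.3 / 167257.3 ≈ 22799 mm.
Far limit Df = s·(H − f)/(H − s) = 27200 × (140327.3 − 135) / (140327.3 − 27200) = 27200 × 140192.3 / 113127.3 ≈ 33707 mm.
Depth of field = Df − Dn = 33707 − 22799 ≈ 10908 mm ≈ 10.9 m.

10.9 m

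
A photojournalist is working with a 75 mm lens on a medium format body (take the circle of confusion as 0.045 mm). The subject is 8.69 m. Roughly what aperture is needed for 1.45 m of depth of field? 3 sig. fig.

Write h = H − f = f²/(N·c). The thin-lens limits are Dn = s·h/(h + (s−f)) and Df = s·h/(h − (s−f)), so DoF = Df − Dn = 2·s·(s−f)·h / (h² − (s−f)²).
That is a quadratic in h: DoF·h² − 2·s·(s−f)·h − DoF·(s−f)² = 0 ⇒ h = (s−f)·(s + √(s² + DoF²)) / DoF = 8615 × (8690 + √(8690² + 1450²)) / 1450 = 8615 × (8690 + 8810.14) / 1450 ≈ 103975 mm.
Then N = f²/(c·h) = 75² / (0.045 × 103975) = 5625 / 4678.9 ≈ 1.20.

f/1.20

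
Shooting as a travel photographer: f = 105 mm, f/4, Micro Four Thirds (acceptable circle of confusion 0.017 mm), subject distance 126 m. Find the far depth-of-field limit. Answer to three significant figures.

564 m

Hyperfocal distance H = f²/(N·c) + f = 105²/(4 × 0.017) + 105 = 11025/0.068 + 105 ≈ 162237.4 mm ≈ 162.2 m.
Far limit Df = s·(H − f)/(H − s) = 126000 × (162237.4 − 105) / (162237.4 − 126000) = 126000 × 162132.4 / 36237.4 ≈ 563746 mm ≈ 564 m.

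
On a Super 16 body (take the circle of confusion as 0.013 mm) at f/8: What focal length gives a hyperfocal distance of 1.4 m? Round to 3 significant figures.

12.0 mm

From H = f²/(N·c) + f, with f ≪ H: f ≈ √(H·N·c) = √(1400 × 8 × 0.013) = √145.60 ≈ 12.07 mm.
Exact: f² + N·c·f − N·c·H = 0 ⇒ f = (−N·c + √((N·c)² + 4·N·c·H))/2 = (−0.104 + √582.41)/2 ≈ 12.015 mm ≈ 12.0 mm.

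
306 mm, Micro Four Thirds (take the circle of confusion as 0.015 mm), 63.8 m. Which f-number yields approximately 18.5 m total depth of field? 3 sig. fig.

f/14

Write h = H − f = f²/(N·c). The thin-lens limits are Dn = s·h/(h + (s−f)) and Df = s·h/(h − (s−f)), so DoF = Df − Dn = 2·s·(s−f)·h / (h² − (s−f)²).
That is a quadratic in h: DoF·h² − 2·s·(s−f)·h − DoF·(s−f)² = 0 ⇒ h = (s−f)·(s + √(s² + DoF²)) / DoF = 63494 × (63800 + √(63800² + 18500²)) / 18500 = 63494 × (63800 + 66428.1) / 18500 ≈ 446957 mm.
Then N = f²/(c·h) = 306² / (0.015 × 446957) = 93636 / 6704.4 ≈ 14.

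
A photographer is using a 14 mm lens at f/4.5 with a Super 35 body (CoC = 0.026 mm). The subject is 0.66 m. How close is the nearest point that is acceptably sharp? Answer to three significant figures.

Hyperfocal distance H = f²/(N·c) + f = 14²/(4.5 × 0.026) + 14 = 196/0.117 + 14 ≈ 1689.2 mm ≈ 1.689 m.
Near limit Dn = s·(H − f)/(H + s − 2f) = 660 × (1689.2 − 14) / (1689.2 + 660 − 2 × 14) = 660 × 1675.2 / 2321.2 ≈ 476.32 mm.

476 mm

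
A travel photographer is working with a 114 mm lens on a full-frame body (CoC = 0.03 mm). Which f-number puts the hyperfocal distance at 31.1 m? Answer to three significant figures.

f/14

Rearrange H = f²/(N·c) + f for N: N = f² / ((H − f)·c).
N = 114² / ((31100 − 114) × 0.03) = 12996 / 929.6 ≈ 14.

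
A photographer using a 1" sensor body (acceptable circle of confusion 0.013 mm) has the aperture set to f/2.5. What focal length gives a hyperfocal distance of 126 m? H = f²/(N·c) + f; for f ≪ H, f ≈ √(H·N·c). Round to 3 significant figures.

From H = f²/(N·c) + f, with f ≪ H: f ≈ √(H·N·c) = √(126000 × 2.5 × 0.013) = √4095.0 ≈ 63.99 mm.
The +f correction barely moves this — solving exactly, f² + N·c·f − N·c·H = 0 ⇒ f = (−N·c + √((N·c)² + 4·N·c·H))/2 = (−0.0325 + √16380)/2 ≈ 63.976 mm, so f ≈ 64.0 mm.

64.0 mm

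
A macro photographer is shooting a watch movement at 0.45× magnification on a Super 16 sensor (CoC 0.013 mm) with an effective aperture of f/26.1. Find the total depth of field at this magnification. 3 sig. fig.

3.35 mm

At magnification m, DoF ≈ 2·N_eff·c/m² = 2 × 26.1 × 0.013 / 0.45² = 0.6786 / 0.2025 ≈ 3.35 mm.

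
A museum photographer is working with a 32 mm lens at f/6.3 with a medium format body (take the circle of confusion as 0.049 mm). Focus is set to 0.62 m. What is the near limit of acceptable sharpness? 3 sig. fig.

0.527 m

Hyperfocal distance H = f²/(N·c) + f = 32²/(6.3 × 0.049) + 32 = 1024/0.3087 + 32 ≈ 3349.1 mm ≈ 3.349 m.
Near limit Dn = s·(H − f)/(H + s − 2f) = 620 × (3349.1 − 32) / (3349.1 + 620 − 2 × 32) = 620 × 3317.1 / 3905.1 ≈ 526.65 mm ≈ 0.527 m.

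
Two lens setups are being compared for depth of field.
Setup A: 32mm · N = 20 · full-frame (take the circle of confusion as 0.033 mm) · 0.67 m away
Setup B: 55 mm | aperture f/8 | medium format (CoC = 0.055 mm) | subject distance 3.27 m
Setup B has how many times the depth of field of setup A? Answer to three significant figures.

Setup A: H = 32²/(20×0.033) + 32 ≈ 1583.5 mm; DoF = Df − Dn = 1137.93 − 474.77 ≈ 663.16 mm.
Setup B: H = 55²/(8×0.055) + 55 ≈ 6930.0 mm; DoF = Df − Dn = 6142.4 − 2228.1 ≈ 3914.3 mm.
Ratio = 3914.3 / 663.16 ≈ 5.90.

5.90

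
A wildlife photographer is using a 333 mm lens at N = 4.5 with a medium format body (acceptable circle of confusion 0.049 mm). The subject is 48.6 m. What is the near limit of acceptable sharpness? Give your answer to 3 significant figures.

Hyperfocal distance H = f²/(N·c) + f = 333²/(4.5 × 0.049) + 333 = 110889/0.2205 + 333 ≈ 503231.0 mm ≈ 503.2 m.
Near limit Dn = s·(H − f)/(H + s − 2f) = 48600 × (503231.0 − 333) / (503231.0 + 48600 − 2 × 333) = 48600 × 502898.0 / 551165.0 ≈ 44344 mm ≈ 44.3 m.

44.3 m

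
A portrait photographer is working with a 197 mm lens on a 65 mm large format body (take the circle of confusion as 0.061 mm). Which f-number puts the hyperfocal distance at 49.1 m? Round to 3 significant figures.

f/13

Rearrange H = f²/(N·c) + f for N: N = f² / ((H − f)·c).
N = 197² / ((49100 − 197) × 0.061) = 38809 / 2983 ≈ 13.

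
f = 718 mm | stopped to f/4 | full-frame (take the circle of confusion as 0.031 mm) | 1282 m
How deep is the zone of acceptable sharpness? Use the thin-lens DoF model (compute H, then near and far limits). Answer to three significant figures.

873 m

Hyperfocal distance H = f²/(N·c) + f = 718²/(4 × 0.031) + 718 = 515524/0.124 + 718 ≈ 4158169.6 mm ≈ 4158 m.
Near limit Dn = s·(H − f)/(H + s − 2f) = 1282000 × (4158169.6 − 718) / (4158169.6 + 1282000 − 2 × 718) = 1282000 × 4157451.6 / 5438733.6 ≈ 979981 mm.
Far limit Df = s·(H − f)/(H − s) = 1282000 × (4158169.6 − 718) / (4158169.6 − 1282000) = 1282000 × 4157451.6 / 2876169.6 ≈ 1853108 mm.
Depth of field = Df − Dn = 1853108 − 979981 ≈ 873127 mm ≈ 873 m.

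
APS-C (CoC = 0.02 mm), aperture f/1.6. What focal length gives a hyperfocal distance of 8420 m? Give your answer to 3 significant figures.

519 mm

From H = f²/(N·c) + f, with f ≪ H: f ≈ √(H·N·c) = √(8420000 × 1.6 × 0.02) = √269440 ≈ 519.1 mm.
The +f correction barely moves this — solving exactly, f² + N·c·f − N·c·H = 0 ⇒ f = (−N·c + √((N·c)² + 4·N·c·H))/2 = (−0.032 + √1077760)/2 ≈ 519.06 mm, so f ≈ 519 mm.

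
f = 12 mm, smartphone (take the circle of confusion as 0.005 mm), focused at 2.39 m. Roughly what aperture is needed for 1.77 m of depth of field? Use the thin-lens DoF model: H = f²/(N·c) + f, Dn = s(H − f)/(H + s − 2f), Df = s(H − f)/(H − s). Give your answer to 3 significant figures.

f/4

Write h = H − f = f²/(N·c). The thin-lens limits are Dn = s·h/(h + (s−f)) and Df = s·h/(h − (s−f)), so DoF = Df − Dn = 2·s·(s−f)·h / (h² − (s−f)²).
That is a quadratic in h: DoF·h² − 2·s·(s−f)·h − DoF·(s−f)² = 0 ⇒ h = (s−f)·(s + √(s² + DoF²)) / DoF = 2378 × (2390 + √(2390² + 1770²)) / 1770 = 2378 × (2390 + 2974.05) / 1770 ≈ 7206.6 mm.
Then N = f²/(c·h) = 12² / (0.005 × 7206.6) = 144 / 36.033 ≈ 4.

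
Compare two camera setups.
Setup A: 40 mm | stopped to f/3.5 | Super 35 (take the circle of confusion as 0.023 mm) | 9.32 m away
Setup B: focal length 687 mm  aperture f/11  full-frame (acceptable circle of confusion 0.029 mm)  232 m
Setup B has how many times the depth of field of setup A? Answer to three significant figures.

6.68

Setup A: H = 40²/(3.5×0.023) + 40 ≈ 19915.8 mm; DoF = Df − Dn = 17483 − 6354 ≈ 11129 mm.
Setup B: H = 687²/(11×0.029) + 687 ≈ 1480213.6 mm; DoF = Df − Dn = 274993 − 200633 ≈ 74360 mm.
Ratio = 74360 / 11129 ≈ 6.68.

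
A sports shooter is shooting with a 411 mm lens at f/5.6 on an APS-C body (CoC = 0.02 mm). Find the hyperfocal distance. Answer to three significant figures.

Hyperfocal distance H = f²/(N·c) + f = 411²/(5.6 × 0.02) + 411 = 168921/0.112 + 411 ≈ 1508634.2 mm ≈ 1510 m.

1510 m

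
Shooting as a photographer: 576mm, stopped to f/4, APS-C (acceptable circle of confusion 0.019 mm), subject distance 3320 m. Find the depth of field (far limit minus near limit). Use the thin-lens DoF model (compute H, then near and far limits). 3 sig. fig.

12000 m

Hyperfocal distance H = f²/(N·c) + f = 576²/(4 × 0.019) + 576 = 331776/0.076 + 576 ≈ 4366049.7 mm ≈ 4366 m.
Near limit Dn = s·(H − f)/(H + s − 2f) = 3320000 × (4366049.7 − 576) / (4366049.7 + 3320000 − 2 × 576) = 3320000 × 4365473.7 / 7684897.7 ≈ 1885955 mm.
Far limit Df = s·(H − f)/(H − s) = 3320000 × (4366049.7 − 576) / (4366049.7 − 3320000) = 3320000 × 4365473.7 / 1046049.7 ≈ 13855339 mm.
Depth of field = Df − Dn = 13855339 − 1885955 ≈ 11969384 mm ≈ 12000 m.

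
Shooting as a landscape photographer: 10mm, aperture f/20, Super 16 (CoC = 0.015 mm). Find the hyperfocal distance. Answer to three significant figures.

Hyperfocal distance H = f²/(N·c) + f = 10²/(20 × 0.015) + 10 = 100/0.3 + 10 ≈ 343.3 mm ≈ 0.343 m.

343 mm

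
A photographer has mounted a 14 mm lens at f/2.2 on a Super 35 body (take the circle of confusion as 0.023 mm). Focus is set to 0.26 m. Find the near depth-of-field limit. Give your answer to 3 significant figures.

244 mm

Hyperfocal distance H = f²/(N·c) + f = 14²/(2.2 × 0.023) + 14 = 196/0.0506 + 14 ≈ 3887.5 mm ≈ 3.888 m.
Near limit Dn = s·(H − f)/(H + s − 2f) = 260 × (3887.5 − 14) / (3887.5 + 260 − 2 × 14) = 260 × 3873.5 / 4119.5 ≈ 244.47 mm.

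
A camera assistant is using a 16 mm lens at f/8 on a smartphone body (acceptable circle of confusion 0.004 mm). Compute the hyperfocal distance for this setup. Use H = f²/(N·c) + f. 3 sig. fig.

8.02 m

Hyperfocal distance H = f²/(N·c) + f = 16²/(8 × 0.004) + 16 = 256/0.032 + 16 ≈ 8016.0 mm ≈ 8.02 m.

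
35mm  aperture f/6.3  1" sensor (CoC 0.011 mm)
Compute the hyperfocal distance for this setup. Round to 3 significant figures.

17.7 m

Hyperfocal distance H = f²/(N·c) + f = 35²/(6.3 × 0.011) + 35 = 1225/0.0693 + 35 ≈ 17711.8 mm ≈ 17.7 m.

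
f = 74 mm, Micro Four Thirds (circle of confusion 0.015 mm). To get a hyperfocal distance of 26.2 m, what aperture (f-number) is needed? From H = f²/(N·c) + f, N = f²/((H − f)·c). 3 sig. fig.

Rearrange H = f²/(N·c) + f for N: N = f² / ((H − f)·c).
N = 74² / ((26200 − 74) × 0.015) = 5476 / 391.9 ≈ 14.

f/14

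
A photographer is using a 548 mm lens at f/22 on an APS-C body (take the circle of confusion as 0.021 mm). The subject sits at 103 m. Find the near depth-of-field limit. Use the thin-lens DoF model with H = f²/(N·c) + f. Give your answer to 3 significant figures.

Hyperfocal distance H = f²/(N·c) + f = 548²/(22 × 0.021) + 548 = 300304/0.462 + 548 ≈ 650556.7 mm ≈ 650.6 m.
Near limit Dn = s·(H − f)/(H + s − 2f) = 103000 × (650556.7 − 548) / (650556.7 + 103000 − 2 × 548) = 103000 × 650008.7 / 752460.7 ≈ 88976 mm ≈ 89.0 m.

89.0 m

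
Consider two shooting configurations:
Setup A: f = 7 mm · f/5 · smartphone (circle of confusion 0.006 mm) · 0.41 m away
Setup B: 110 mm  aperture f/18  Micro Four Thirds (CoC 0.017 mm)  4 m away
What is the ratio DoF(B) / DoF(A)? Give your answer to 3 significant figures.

Setup A: H = 7²/(5×0.006) + 7 ≈ 1640.3 mm; DoF = Df − Dn = 544.30 − 328.86 ≈ 215.44 mm.
Setup B: H = 110²/(18×0.017) + 110 ≈ 39652.5 mm; DoF = Df − Dn = 4436.44 − 3641.74 ≈ 794.70 mm.
Ratio = 794.70 / 215.44 ≈ 3.69.

3.69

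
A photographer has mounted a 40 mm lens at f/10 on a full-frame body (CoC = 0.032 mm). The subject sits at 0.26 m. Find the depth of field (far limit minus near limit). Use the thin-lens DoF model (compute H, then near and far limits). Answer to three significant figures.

Hyperfocal distance H = f²/(N·c) + f = 40²/(10 × 0.032) + 40 = 1600/0.32 + 40 ≈ 5040.0 mm ≈ 5.040 m.
Near limit Dn = s·(H − f)/(H + s − 2f) = 260 × (5040.0 − 40) / (5040.0 + 260 − 2 × 40) = 260 × 5000.0 / 5220.0 ≈ 249.042 mm.
Far limit Df = s·(H − f)/(H − s) = 260 × (5040.0 − 40) / (5040.0 − 260) = 260 × 5000.0 / 4780.0 ≈ 271.967 mm.
Depth of field = Df − Dn = 271.967 − 249.042 ≈ 22.925 mm.

22.9 mm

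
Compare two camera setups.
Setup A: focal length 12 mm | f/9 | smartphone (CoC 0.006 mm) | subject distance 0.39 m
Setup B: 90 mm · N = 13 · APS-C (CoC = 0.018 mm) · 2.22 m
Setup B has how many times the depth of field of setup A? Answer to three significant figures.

Setup A: H = 12²/(9×0.006) + 12 ≈ 2678.7 mm; DoF = Df − Dn = 454.41 − 341.58 ≈ 112.83 mm.
Setup B: H = 90²/(13×0.018) + 90 ≈ 34705.4 mm; DoF = Df − Dn = 2365.56 − 2091.31 ≈ 274.25 mm.
Ratio = 274.25 / 112.83 ≈ 2.43.

2.43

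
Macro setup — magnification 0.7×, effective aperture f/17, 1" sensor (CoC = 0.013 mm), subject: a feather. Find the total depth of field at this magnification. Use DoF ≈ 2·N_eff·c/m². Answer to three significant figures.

At magnification m, DoF ≈ 2·N_eff·c/m² = 2 × 17 × 0.013 / 0.7² = 0.442 / 0.49 ≈ 0.902 mm.

0.902 mm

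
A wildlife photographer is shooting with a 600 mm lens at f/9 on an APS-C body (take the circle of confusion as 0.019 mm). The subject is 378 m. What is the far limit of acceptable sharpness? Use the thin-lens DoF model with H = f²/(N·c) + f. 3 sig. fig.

Hyperfocal distance H = f²/(N·c) + f = 600²/(9 × 0.019) + 600 = 360000/0.171 + 600 ≈ 2105863.2 mm ≈ 2106 m.
Far limit Df = s·(H − f)/(H − s) = 378000 × (2105863.2 − 600) / (2105863.2 − 378000) = 378000 × 2105263.2 / 1727863.2 ≈ 460563 mm ≈ 461 m.

461 m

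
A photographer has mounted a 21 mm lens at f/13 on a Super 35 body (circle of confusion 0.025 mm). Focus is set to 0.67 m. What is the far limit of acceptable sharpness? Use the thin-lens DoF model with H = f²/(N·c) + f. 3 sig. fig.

Hyperfocal distance H = f²/(N·c) + f = 21²/(13 × 0.025) + 21 = 441/0.325 + 21 ≈ 1377.9 mm ≈ 1.378 m.
Far limit Df = s·(H − f)/(H − s) = 670 × (1377.9 − 21) / (1377.9 − 670) = 670 × 1356.9 / 707.9 ≈ 1284.2 mm ≈ 1.28 m.

1.28 m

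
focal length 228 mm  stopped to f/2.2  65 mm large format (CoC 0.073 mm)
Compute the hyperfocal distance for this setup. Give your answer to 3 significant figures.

324 m

Hyperfocal distance H = f²/(N·c) + f = 228²/(2.2 × 0.073) + 228 = 51984/0.1606 + 228 ≈ 323914.2 mm ≈ 324 m.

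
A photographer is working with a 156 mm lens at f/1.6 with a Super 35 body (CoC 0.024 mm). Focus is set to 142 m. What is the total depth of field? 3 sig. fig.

Hyperfocal distance H = f²/(N·c) + f = 156²/(1.6 × 0.024) + 156 = 24336/0.0384 + 156 ≈ 633906.0 mm ≈ 633.9 m.
Near limit Dn = s·(H − f)/(H + s − 2f) = 142000 × (633906.0 − 156) / (633906.0 + 142000 − 2 × 156) = 142000 × 633750.0 / 775594.0 ≈ 116030 mm.
Far limit Df = s·(H − f)/(H − s) = 142000 × (633906.0 − 156) / (633906.0 − 142000) = 142000 × 633750.0 / 491906.0 ≈ 182947 mm.
Depth of field = Df − Dn = 182947 − 116030 ≈ 66917 mm ≈ 66.9 m.

66.9 m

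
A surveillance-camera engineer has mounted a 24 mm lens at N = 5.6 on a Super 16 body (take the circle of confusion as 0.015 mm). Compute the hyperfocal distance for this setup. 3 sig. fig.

Hyperfocal distance H = f²/(N·c) + f = 24²/(5.6 × 0.015) + 24 = 576/0.084 + 24 ≈ 6881.1 mm ≈ 6.88 m.

6.88 m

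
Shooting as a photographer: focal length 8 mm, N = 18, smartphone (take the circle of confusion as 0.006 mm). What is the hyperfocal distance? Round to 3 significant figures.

0.601 m

Hyperfocal distance H = f²/(N·c) + f = 8²/(18 × 0.006) + 8 = 64/0.108 + 8 ≈ 600.6 mm ≈ 0.601 m.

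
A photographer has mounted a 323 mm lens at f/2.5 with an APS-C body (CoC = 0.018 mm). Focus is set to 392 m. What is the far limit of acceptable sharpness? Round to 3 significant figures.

Hyperfocal distance H = f²/(N·c) + f = 323²/(2.5 × 0.018) + 323 = 104329/0.045 + 323 ≈ 2318745.2 mm ≈ 2319 m.
Far limit Df = s·(H − f)/(H − s) = 392000 × (2318745.2 − 323) / (2318745.2 − 392000) = 392000 × 2318422.2 / 1926745.2 ≈ 471687 mm ≈ 472 m.

472 m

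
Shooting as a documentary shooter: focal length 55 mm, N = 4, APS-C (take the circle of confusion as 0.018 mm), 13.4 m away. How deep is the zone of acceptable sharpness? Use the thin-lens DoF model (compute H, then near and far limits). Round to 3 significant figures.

Hyperfocal distance H = f²/(N·c) + f = 55²/(4 × 0.018) + 55 = 3025/0.072 + 55 ≈ 42068.9 mm ≈ 42.07 m.
Near limit Dn = s·(H − f)/(H + s − 2f) = 13400 × (42068.9 − 55) / (42068.9 + 13400 − 2 × 55) = 13400 × 42013.9 / 55358.9 ≈ 10169.8 mm.
Far limit Df = s·(H − f)/(H − s) = 13400 × (42068.9 − 55) / (42068.9 − 13400) = 13400 × 42013.9 / 28668.9 ≈ 19637.5 mm.
Depth of field = Df − Dn = 19637.5 − 10169.8 ≈ 9467.7 mm ≈ 9.47 m.

9.47 m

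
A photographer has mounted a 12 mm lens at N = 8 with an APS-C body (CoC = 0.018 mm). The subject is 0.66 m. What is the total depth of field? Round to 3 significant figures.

1.47 m

Hyperfocal distance H = f²/(N·c) + f = 12²/(8 × 0.018) + 12 = 144/0.144 + 12 ≈ 1012.0 mm ≈ 1.012 m.
Near limit Dn = s·(H − f)/(H + s − 2f) = 660 × (1012.0 − 12) / (1012.0 + 660 − 2 × 12) = 660 × 1000.0 / 1648.0 ≈ 400.5 mm.
Far limit Df = s·(H − f)/(H − s) = 660 × (1012.0 − 12) / (1012.0 − 660) = 660 × 1000.0 / 352.0 ≈ 1875.0 mm.
Depth of field = Df − Dn = 1875.0 − 400.5 ≈ 1474.5 mm ≈ 1.47 m.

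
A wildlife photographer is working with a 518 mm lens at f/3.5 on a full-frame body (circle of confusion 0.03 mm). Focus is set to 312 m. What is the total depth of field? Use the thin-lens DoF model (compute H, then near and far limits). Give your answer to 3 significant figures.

77.2 m

Hyperfocal distance H = f²/(N·c) + f = 518²/(3.5 × 0.03) + 518 = 268324/0.105 + 518 ≈ 2555984.7 mm ≈ 2556 m.
Near limit Dn = s·(H − f)/(H + s − 2f) = 312000 × (2555984.7 − 518) / (2555984.7 + 312000 − 2 × 518) = 312000 × 2555466.7 / 2866948.7 ≈ 278103 mm.
Far limit Df = s·(H − f)/(H − s) = 312000 × (2555984.7 − 518) / (2555984.7 − 312000) = 312000 × 2555466.7 / 2243984.7 ≈ 355308 mm.
Depth of field = Df − Dn = 355308 − 278103 ≈ 77205 mm ≈ 77.2 m.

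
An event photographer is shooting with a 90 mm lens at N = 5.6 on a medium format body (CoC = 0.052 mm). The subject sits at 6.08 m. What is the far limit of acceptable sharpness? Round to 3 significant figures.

7.75 m

Hyperfocal distance H = f²/(N·c) + f = 90²/(5.6 × 0.052) + 90 = 8100/0.2912 + 90 ≈ 27905.9 mm ≈ 27.91 m.
Far limit Df = s·(H − f)/(H − s) = 6080 × (27905.9 − 90) / (27905.9 − 6080) = 6080 × 27815.9 / 21825.9 ≈ 7748.6 mm ≈ 7.75 m.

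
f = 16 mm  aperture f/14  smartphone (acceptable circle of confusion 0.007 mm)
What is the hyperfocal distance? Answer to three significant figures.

Hyperfocal distance H = f²/(N·c) + f = 16²/(14 × 0.007) + 16 = 256/0.098 + 16 ≈ 2628.2 mm ≈ 2.63 m.

2.63 m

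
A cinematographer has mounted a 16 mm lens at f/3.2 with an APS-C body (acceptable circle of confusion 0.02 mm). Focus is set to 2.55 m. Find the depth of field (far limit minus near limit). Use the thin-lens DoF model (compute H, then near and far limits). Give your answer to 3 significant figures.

5.40 m

Hyperfocal distance H = f²/(N·c) + f = 16²/(3.2 × 0.02) + 16 = 256/0.064 + 16 ≈ 4016.0 mm ≈ 4.016 m.
Near limit Dn = s·(H − f)/(H + s − 2f) = 2550 × (4016.0 − 16) / (4016.0 + 2550 − 2 × 16) = 2550 × 4000.0 / 6534.0 ≈ 1561.1 mm.
Far limit Df = s·(H − f)/(H − s) = 2550 × (4016.0 − 16) / (4016.0 − 2550) = 2550 × 4000.0 / 1466.0 ≈ 6957.7 mm.
Depth of field = Df − Dn = 6957.7 − 1561.1 ≈ 5396.6 mm ≈ 5.40 m.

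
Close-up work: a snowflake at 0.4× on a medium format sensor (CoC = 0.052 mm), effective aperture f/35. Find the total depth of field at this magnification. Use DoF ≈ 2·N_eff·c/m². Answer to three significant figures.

22.7 mm

At magnification m, DoF ≈ 2·N_eff·c/m² = 2 × 35 × 0.052 / 0.4² = 3.64 / 0.16 ≈ 22.7 mm.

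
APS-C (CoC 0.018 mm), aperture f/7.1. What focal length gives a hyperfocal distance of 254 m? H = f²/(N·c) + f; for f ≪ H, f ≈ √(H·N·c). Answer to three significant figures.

From H = f²/(N·c) + f, with f ≪ H: f ≈ √(H·N·c) = √(254000 × 7.1 × 0.018) = √32461 ≈ 180.2 mm.
The +f correction barely moves this — solving exactly, f² + N·c·f − N·c·H = 0 ⇒ f = (−N·c + √((N·c)² + 4·N·c·H))/2 = (−0.1278 + √129845)/2 ≈ 180.11 mm, so f ≈ 180 mm.

180 mm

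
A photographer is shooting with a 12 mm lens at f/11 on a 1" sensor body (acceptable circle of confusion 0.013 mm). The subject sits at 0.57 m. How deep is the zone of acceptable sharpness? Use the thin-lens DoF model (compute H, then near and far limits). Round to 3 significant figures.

0.912 m

Hyperfocal distance H = f²/(N·c) + f = 12²/(11 × 0.013) + 12 = 144/0.143 + 12 ≈ 1019.0 mm ≈ 1.019 m.
Near limit Dn = s·(H − f)/(H + s − 2f) = 570 × (1019.0 − 12) / (1019.0 + 570 − 2 × 12) = 570 × 1007.0 / 1565.0 ≈ 366.77 mm.
Far limit Df = s·(H − f)/(H − s) = 570 × (1019.0 − 12) / (1019.0 − 570) = 570 × 1007.0 / 449.0 ≈ 1278.39 mm.
Depth of field = Df − Dn = 1278.39 − 366.77 ≈ 911.62 mm ≈ 0.912 m.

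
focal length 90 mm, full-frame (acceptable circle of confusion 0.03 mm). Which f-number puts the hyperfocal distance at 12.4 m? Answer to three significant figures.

f/21.9

Rearrange H = f²/(N·c) + f for N: N = f² / ((H − f)·c).
N = 90² / ((12400 − 90) × 0.03) = 8100 / 369.3 ≈ 21.9.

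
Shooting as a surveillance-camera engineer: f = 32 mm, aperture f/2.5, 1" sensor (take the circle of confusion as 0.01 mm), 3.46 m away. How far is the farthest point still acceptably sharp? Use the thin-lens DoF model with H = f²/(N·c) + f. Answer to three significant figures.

3.78 m

Hyperfocal distance H = f²/(N·c) + f = 32²/(2.5 × 0.01) + 32 = 1024/0.025 + 32 ≈ 40992.0 mm ≈ 40.99 m.
Far limit Df = s·(H − f)/(H − s) = 3460 × (40992.0 − 32) / (40992.0 − 3460) = 3460 × 40960.0 / 37532.0 ≈ 3776.0 mm ≈ 3.78 m.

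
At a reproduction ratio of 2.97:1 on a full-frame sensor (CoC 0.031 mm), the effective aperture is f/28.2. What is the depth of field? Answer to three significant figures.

At magnification m, DoF ≈ 2·N_eff·c/m² = 2 × 28.2 × 0.031 / 2.97² = 1.748 / 8.821 ≈ 0.198 mm.

0.198 mm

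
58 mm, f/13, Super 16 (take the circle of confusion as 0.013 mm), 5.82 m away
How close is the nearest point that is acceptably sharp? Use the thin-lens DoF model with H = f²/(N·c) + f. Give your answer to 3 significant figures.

4.51 m

Hyperfocal distance H = f²/(N·c) + f = 58²/(13 × 0.013) + 58 = 3364/0.169 + 58 ≈ 19963.3 mm ≈ 19.96 m.
Near limit Dn = s·(H − f)/(H + s − 2f) = 5820 × (19963.3 − 58) / (19963.3 + 5820 − 2 × 58) = 5820 × 19905.3 / 25667.3 ≈ 4513.5 mm ≈ 4.51 m.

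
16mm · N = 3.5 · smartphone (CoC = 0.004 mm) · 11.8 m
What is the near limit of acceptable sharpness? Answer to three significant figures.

7.18 m

Hyperfocal distance H = f²/(N·c) + f = 16²/(3.5 × 0.004) + 16 = 256/0.014 + 16 ≈ 18301.7 mm ≈ 18.30 m.
Near limit Dn = s·(H − f)/(H + s − 2f) = 11800 × (18301.7 − 16) / (18301.7 + 11800 − 2 × 16) = 11800 × 18285.7 / 30069.7 ≈ 7175.7 mm ≈ 7.18 m.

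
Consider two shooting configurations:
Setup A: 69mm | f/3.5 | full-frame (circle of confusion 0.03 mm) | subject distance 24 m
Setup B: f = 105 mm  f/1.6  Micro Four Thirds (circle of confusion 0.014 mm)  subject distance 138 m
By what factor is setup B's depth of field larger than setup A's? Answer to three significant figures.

2.39

Setup A: H = 69²/(3.5×0.03) + 69 ≈ 45411.9 mm; DoF = Df − Dn = 50824 − 15709 ≈ 35115 mm.
Setup B: H = 105²/(1.6×0.014) + 105 ≈ 492292.5 mm; DoF = Df − Dn = 191711 − 107798 ≈ 83913 mm.
Ratio = 83913 / 35115 ≈ 2.39.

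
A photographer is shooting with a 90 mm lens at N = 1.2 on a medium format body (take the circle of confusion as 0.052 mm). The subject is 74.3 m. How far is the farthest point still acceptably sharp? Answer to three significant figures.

173 m

Hyperfocal distance H = f²/(N·c) + f = 90²/(1.2 × 0.052) + 90 = 8100/0.0624 + 90 ≈ 129897.7 mm ≈ 129.9 m.
Far limit Df = s·(H − f)/(H − s) = 74300 × (129897.7 − 90) / (129897.7 − 74300) = 74300 × 129807.7 / 55597.7 ≈ 173473 mm ≈ 173 m.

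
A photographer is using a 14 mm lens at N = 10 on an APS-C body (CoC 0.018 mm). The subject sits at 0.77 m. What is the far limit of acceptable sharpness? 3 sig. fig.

2.52 m

Hyperfocal distance H = f²/(N·c) + f = 14²/(10 × 0.018) + 14 = 196/0.18 + 14 ≈ 1102.9 mm ≈ 1.103 m.
Far limit Df = s·(H − f)/(H − s) = 770 × (1102.9 − 14) / (1102.9 − 770) = 770 × 1088.9 / 332.9 ≈ 2518.7 mm ≈ 2.52 m.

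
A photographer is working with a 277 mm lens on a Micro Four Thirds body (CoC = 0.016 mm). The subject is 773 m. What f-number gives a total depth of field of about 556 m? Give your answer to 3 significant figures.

Write h = H − f = f²/(N·c). The thin-lens limits are Dn = s·h/(h + (s−f)) and Df = s·h/(h − (s−f)), so DoF = Df − Dn = 2·s·(s−f)·h / (h² − (s−f)²).
That is a quadratic in h: DoF·h² − 2·s·(s−f)·h − DoF·(s−f)² = 0 ⇒ h = (s−f)·(s + √(s² + DoF²)) / DoF = 772723 × (773000 + √(773000² + 556000²)) / 556000 = 772723 × (773000 + 952190) / 556000 ≈ 2397650 mm.
Then N = f²/(c·h) = 277² / (0.016 × 2397650) = 76729 / 38362 ≈ 2.00.

f/2.00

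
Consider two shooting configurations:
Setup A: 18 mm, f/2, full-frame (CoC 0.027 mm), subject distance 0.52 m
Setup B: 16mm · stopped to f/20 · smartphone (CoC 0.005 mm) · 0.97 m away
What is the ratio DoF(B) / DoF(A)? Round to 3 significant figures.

9.58

Setup A: H = 18²/(2×0.027) + 18 ≈ 6018.0 mm; DoF = Df − Dn = 567.479 − 479.852 ≈ 87.627 mm.
Setup B: H = 16²/(20×0.005) + 16 ≈ 2576.0 mm; DoF = Df − Dn = 1546.20 − 706.66 ≈ 839.54 mm.
Ratio = 839.54 / 87.627 ≈ 9.58.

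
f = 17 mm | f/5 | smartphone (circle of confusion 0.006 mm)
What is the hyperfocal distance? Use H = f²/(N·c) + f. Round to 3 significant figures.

9.65 m

Hyperfocal distance H = f²/(N·c) + f = 17²/(5 × 0.006) + 17 = 289/0.03 + 17 ≈ 9650.3 mm ≈ 9.65 m.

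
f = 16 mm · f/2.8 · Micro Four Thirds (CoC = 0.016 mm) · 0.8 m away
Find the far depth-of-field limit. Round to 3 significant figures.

0.927 m

Hyperfocal distance H = f²/(N·c) + f = 16²/(2.8 × 0.016) + 16 = 256/0.0448 + 16 ≈ 5730.3 mm ≈ 5.730 m.
Far limit Df = s·(H − f)/(H − s) = 800 × (5730.3 − 16) / (5730.3 − 800) = 800 × 5714.3 / 4930.3 ≈ 927.21 mm ≈ 0.927 m.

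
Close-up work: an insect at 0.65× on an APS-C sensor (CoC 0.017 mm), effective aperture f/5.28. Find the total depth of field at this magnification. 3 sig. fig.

0.425 mm

At magnification m, DoF ≈ 2·N_eff·c/m² = 2 × 5.28 × 0.017 / 0.65² = 0.1795 / 0.4225 ≈ 0.425 mm.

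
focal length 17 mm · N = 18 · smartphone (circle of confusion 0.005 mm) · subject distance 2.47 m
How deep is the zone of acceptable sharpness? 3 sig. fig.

9.06 m

Hyperfocal distance H = f²/(N·c) + f = 17²/(18 × 0.005) + 17 = 289/0.09 + 17 ≈ 3228.1 mm ≈ 3.228 m.
Near limit Dn = s·(H − f)/(H + s − 2f) = 2470 × (3228.1 − 17) / (3228.1 + 2470 − 2 × 17) = 2470 × 3211.1 / 5664.1 ≈ 1400.3 mm.
Far limit Df = s·(H − f)/(H − s) = 2470 × (3228.1 − 17) / (3228.1 − 2470) = 2470 × 3211.1 / 758.1 ≈ 10462.1 mm.
Depth of field = Df − Dn = 10462.1 − 1400.3 ≈ 9061.8 mm ≈ 9.06 m.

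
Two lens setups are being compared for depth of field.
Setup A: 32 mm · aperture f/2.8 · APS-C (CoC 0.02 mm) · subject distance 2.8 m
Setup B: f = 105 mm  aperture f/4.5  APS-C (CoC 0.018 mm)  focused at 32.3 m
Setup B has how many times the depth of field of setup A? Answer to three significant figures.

Setup A: H = 32²/(2.8×0.02) + 32 ≈ 18317.7 mm; DoF = Df − Dn = 3299.46 − 2431.87 ≈ 867.59 mm.
Setup B: H = 105²/(4.5×0.018) + 105 ≈ 136216.1 mm; DoF = Df − Dn = 42307 − 26121 ≈ 16186 mm.
Ratio = 16186 / 867.59 ≈ 18.7.

18.7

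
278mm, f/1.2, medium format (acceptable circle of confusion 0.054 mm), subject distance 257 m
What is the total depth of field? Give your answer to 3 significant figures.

Hyperfocal distance H = f²/(N·c) + f = 278²/(1.2 × 0.054) + 278 = 77284/0.0648 + 278 ≈ 1192932.3 mm ≈ 1193 m.
Near limit Dn = s·(H − f)/(H + s − 2f) = 257000 × (1192932.3 − 278) / (1192932.3 + 257000 − 2 × 278) = 257000 × 1192654.3 / 1449376.3 ≈ 211479 mm.
Far limit Df = s·(H − f)/(H − s) = 257000 × (1192932.3 − 278) / (1192932.3 − 257000) = 257000 × 1192654.3 / 935932.3 ≈ 327494 mm.
Depth of field = Df − Dn = 327494 − 211479 ≈ 116015 mm ≈ 116 m.

116 m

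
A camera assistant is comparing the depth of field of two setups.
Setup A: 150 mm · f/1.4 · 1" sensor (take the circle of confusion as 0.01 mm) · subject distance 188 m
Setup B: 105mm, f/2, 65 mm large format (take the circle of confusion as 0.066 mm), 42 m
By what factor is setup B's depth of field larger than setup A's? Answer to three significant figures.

1.26

Setup A: H = 150²/(1.4×0.01) + 150 ≈ 1607292.9 mm; DoF = Df − Dn = 212883 − 168325 ≈ 44558 mm.
Setup B: H = 105²/(2×0.066) + 105 ≈ 83627.7 mm; DoF = Df − Dn = 84270 − 27970 ≈ 56300 mm.
Ratio = 56300 / 44558 ≈ 1.26.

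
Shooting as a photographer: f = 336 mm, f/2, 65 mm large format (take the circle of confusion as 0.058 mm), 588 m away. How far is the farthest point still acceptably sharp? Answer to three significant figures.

1480 m

Hyperfocal distance H = f²/(N·c) + f = 336²/(2 × 0.058) + 336 = 112896/0.116 + 336 ≈ 973577.4 mm ≈ 973.6 m.
Far limit Df = s·(H − f)/(H − s) = 588000 × (973577.4 − 336) / (973577.4 − 588000) = 588000 × 973241.4 / 385577.4 ≈ 1484179 mm ≈ 1480 m.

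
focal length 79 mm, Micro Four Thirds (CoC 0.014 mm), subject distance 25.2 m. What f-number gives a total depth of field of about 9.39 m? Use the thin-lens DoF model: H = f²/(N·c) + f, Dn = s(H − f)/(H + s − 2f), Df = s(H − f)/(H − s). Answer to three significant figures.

Write h = H − f = f²/(N·c). The thin-lens limits are Dn = s·h/(h + (s−f)) and Df = s·h/(h − (s−f)), so DoF = Df − Dn = 2·s·(s−f)·h / (h² − (s−f)²).
That is a quadratic in h: DoF·h² − 2·s·(s−f)·h − DoF·(s−f)² = 0 ⇒ h = (s−f)·(s + √(s² + DoF²)) / DoF = 25121 × (25200 + √(25200² + 9390²)) / 9390 = 25121 × (25200 + 26892.6) / 9390 ≈ 139363 mm.
Then N = f²/(c·h) = 79² / (0.014 × 139363) = 6241 / 1951.1 ≈ 3.20.

f/3.20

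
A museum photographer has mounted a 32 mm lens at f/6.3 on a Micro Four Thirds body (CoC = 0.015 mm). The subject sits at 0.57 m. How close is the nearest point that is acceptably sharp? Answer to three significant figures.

0.543 m

Hyperfocal distance H = f²/(N·c) + f = 32²/(6.3 × 0.015) + 32 = 1024/0.0945 + 32 ≈ 10868.0 mm ≈ 10.87 m.
Near limit Dn = s·(H − f)/(H + s − 2f) = 570 × (10868.0 − 32) / (10868.0 + 570 − 2 × 32) = 570 × 10836.0 / 11374.0 ≈ 543.04 mm ≈ 0.543 m.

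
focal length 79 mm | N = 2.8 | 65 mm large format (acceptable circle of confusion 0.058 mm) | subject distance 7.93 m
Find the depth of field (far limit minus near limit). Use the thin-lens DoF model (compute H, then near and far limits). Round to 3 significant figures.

3.38 m

Hyperfocal distance H = f²/(N·c) + f = 79²/(2.8 × 0.058) + 79 = 6241/0.1624 + 79 ≈ 38508.8 mm ≈ 38.51 m.
Near limit Dn = s·(H − f)/(H + s − 2f) = 7930 × (38508.8 − 79) / (38508.8 + 7930 − 2 × 79) = 7930 × 38429.8 / 46280.8 ≈ 6584.8 mm.
Far limit Df = s·(H − f)/(H − s) = 7930 × (38508.8 − 79) / (38508.8 − 7930) = 7930 × 38429.8 / 30578.8 ≈ 9966.0 mm.
Depth of field = Df − Dn = 9966.0 − 6584.8 ≈ 3381.2 mm ≈ 3.38 m.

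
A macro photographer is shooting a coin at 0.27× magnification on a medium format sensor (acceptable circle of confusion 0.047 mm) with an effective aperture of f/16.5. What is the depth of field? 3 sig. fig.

At magnification m, DoF ≈ 2·N_eff·c/m² = 2 × 16.5 × 0.047 / 0.27² = 1.551 / 0.0729 ≈ 21.3 mm.

21.3 mm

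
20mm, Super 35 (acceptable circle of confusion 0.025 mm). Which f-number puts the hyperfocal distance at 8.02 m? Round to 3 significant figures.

Rearrange H = f²/(N·c) + f for N: N = f² / ((H − f)·c).
N = 20² / ((8020 − 20) × 0.025) = 400 / 200.0 ≈ 2.00.

f/2.00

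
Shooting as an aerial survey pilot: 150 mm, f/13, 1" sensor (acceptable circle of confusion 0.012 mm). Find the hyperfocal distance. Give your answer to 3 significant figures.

144 m

Hyperfocal distance H = f²/(N·c) + f = 150²/(13 × 0.012) + 150 = 22500/0.156 + 150 ≈ 144380.8 mm ≈ 144 m.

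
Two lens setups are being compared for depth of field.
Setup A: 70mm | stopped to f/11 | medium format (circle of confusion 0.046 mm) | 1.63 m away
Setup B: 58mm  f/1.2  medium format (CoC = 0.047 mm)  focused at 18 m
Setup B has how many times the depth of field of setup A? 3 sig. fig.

22.1

Setup A: H = 70²/(11×0.046) + 70 ≈ 9753.8 mm; DoF = Df − Dn = 1943.01 − 1403.85 ≈ 539.16 mm.
Setup B: H = 58²/(1.2×0.047) + 58 ≈ 59703.4 mm; DoF = Df − Dn = 25744 − 13838 ≈ 11906 mm.
Ratio = 11906 / 539.16 ≈ 22.1.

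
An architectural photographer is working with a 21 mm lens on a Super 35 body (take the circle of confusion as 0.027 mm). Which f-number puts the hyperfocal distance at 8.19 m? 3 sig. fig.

f/2.00

Rearrange H = f²/(N·c) + f for N: N = f² / ((H − f)·c).
N = 21² / ((8190 − 21) × 0.027) = 441 / 220.6 ≈ 2.00.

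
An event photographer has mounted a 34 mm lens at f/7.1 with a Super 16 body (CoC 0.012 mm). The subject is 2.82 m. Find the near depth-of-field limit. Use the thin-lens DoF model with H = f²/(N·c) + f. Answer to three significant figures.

2.34 m

Hyperfocal distance H = f²/(N·c) + f = 34²/(7.1 × 0.012) + 34 = 1156/0.0852 + 34 ≈ 13602.1 mm ≈ 13.60 m.
Near limit Dn = s·(H − f)/(H + s − 2f) = 2820 × (13602.1 − 34) / (13602.1 + 2820 − 2 × 34) = 2820 × 13568.1 / 16354.1 ≈ 2339.6 mm ≈ 2.34 m.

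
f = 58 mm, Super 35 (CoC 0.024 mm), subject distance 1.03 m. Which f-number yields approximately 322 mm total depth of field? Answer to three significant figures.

f/22

Write h = H − f = f²/(N·c). The thin-lens limits are Dn = s·h/(h + (s−f)) and Df = s·h/(h − (s−f)), so DoF = Df − Dn = 2·s·(s−f)·h / (h² − (s−f)²).
That is a quadratic in h: DoF·h² − 2·s·(s−f)·h − DoF·(s−f)² = 0 ⇒ h = (s−f)·(s + √(s² + DoF²)) / DoF = 972 × (1030 + √(1030² + 322²)) / 322 = 972 × (1030 + 1079.16) / 322 ≈ 6366.8 mm.
Then N = f²/(c·h) = 58² / (0.024 × 6366.8) = 3364 / 152.80 ≈ 22.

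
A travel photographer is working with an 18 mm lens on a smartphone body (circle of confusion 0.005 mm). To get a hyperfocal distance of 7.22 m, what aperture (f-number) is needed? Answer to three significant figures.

f/9

Rearrange H = f²/(N·c) + f for N: N = f² / ((H − f)·c).
N = 18² / ((7220 − 18) × 0.005) = 324 / 36.01 ≈ 9.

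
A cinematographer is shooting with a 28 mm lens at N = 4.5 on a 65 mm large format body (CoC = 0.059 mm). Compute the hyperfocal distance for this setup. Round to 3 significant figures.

2.98 m

Hyperfocal distance H = f²/(N·c) + f = 28²/(4.5 × 0.059) + 28 = 784/0.2655 + 28 ≈ 2980.9 mm ≈ 2.98 m.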